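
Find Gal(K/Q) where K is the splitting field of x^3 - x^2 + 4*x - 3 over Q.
Gal(K/Q) = S_3 (symmetric group of order 6)

Compute the discriminant of x^3 + (-1)*x^2 + (4)*x + (-3): Δ = -279. Since Δ is not a rational square, the Galois group is not contained in A_3; it must be the full S_3 (irreducibility of the cubic rules out anything smaller).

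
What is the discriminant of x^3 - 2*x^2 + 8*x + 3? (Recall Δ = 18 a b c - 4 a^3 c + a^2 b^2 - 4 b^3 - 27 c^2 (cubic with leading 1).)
Δ = -2803

For x^3 + a x^2 + b x + c the discriminant is Δ = 18 a b c - 4 a^3 c + a^2 b^2 - 4 b^3 - 27 c^2.
Plug a = -2, b = 8, c = 3:
  18*(-2)*(8)*(3) - 4*(-2)^3*(3) + (-2)^2*(8)^2 - 4*(8)^3 - 27*(3)^2
  = -864 + (96) + 256 + (-2048) + (-243)
  = -2803.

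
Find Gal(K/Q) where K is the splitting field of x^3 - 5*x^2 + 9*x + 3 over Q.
Gal(K/Q) = S_3 (symmetric group of order 6)

Compute the discriminant of x^3 + (-5)*x^2 + (9)*x + (3): Δ = -2064. Since Δ is not a rational square, the Galois group is not contained in A_3; it must be the full S_3 (irreducibility of the cubic rules out anything smaller).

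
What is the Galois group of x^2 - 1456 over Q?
Gal(K/Q) = Z/2Z (cyclic of order 2)

x^2 - 1456 is irreducible over Q since 1456 is not a rational square. The splitting field Q(sqrt(1456)) has degree 2 over Q, and its unique nontrivial automorphism is sqrt(1456) ↦ -sqrt(1456). Hence Gal(Q(sqrt(1456))/Q) = Z/2Z.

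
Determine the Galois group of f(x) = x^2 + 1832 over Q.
Gal(K/Q) = Z/2Z (cyclic of order 2)

x^2 + 1832 is irreducible over Q since -1832 is not a rational square. The splitting field Q(sqrt(-1832)) has degree 2 over Q, and its unique nontrivial automorphism is sqrt(-1832) ↦ -sqrt(-1832). Hence Gal(Q(sqrt(-1832))/Q) = Z/2Z.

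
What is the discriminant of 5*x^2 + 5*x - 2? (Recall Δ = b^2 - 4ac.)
Δ = 65

For a quadratic a x^2 + b x + c the discriminant is Δ = b^2 - 4ac = (5)^2 - 4*(5)*(-2) = 25 - (-40) = 65.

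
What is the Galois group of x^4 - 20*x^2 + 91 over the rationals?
Gal(K/Q) = V_4 (Klein four-group, Z/2Z × Z/2Z)

f factors as (x^2 - 7)(x^2 - 13), so the splitting field is K = Q(sqrt(7), sqrt(13)). The elements 7, 13, 91 are all non-squares in Q, so sqrt(7) and sqrt(13) generate independent quadratic extensions. Thus [K:Q] = 4 and Gal(K/Q) is generated by the two order-2 automorphisms sqrt(7) ↦ -sqrt(7) and sqrt(13) ↦ -sqrt(13), giving V_4.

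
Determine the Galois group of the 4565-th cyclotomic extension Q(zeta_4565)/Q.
|Gal(Q(zeta_4565)/Q)| = phi(4565) = 3280; group ≅ (Z/4565Z)^* ≅ Z/4Z × Z/10Z × Z/82Z

The n-th cyclotomic polynomial Φ_4565(x) is the minimal polynomial of zeta_4565 over Q and has degree phi(4565) = 3280. So Q(zeta_4565) is a degree-3280 Galois extension with Galois group (Z/4565Z)^*. By CRT, (Z/4565Z)^* ≅ (Z/5Z)^* × (Z/11Z)^* × (Z/83Z)^*. Each prime-power unit group is (Z/5Z)^* ≅ Z/4Z; (Z/11Z)^* ≅ Z/10Z; (Z/83Z)^* ≅ Z/82Z. Hence Gal(Q(zeta_4565)/Q) ≅ Z/4Z × Z/10Z × Z/82Z.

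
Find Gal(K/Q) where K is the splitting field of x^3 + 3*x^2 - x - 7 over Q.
Gal(K/Q) = S_3 (symmetric group of order 6)

Compute the discriminant of x^3 + (3)*x^2 + (-1)*x + (-7): Δ = -176. Since Δ is not a rational square, the Galois group is not contained in A_3; it must be the full S_3 (irreducibility of the cubic rules out anything smaller).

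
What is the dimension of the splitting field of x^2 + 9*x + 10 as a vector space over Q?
[K:Q] = 2

The discriminant of x^2 + (9)*x + (10) is b^2 - 4c = 81 - (40) = 41. Since 41 is not a perfect square in Q, the polynomial is irreducible over Q. Its two roots generate a degree-2 extension, so [K:Q] = 2.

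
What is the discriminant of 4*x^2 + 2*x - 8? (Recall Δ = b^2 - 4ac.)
Δ = 132

For a quadratic a x^2 + b x + c the discriminant is Δ = b^2 - 4ac = (2)^2 - 4*(4)*(-8) = 4 - (-128) = 132.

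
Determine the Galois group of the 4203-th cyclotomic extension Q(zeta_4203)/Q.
|Gal(Q(zeta_4203)/Q)| = phi(4203) = 2796; group ≅ (Z/4203Z)^* ≅ Z/6Z × Z/466Z

The n-th cyclotomic polynomial Φ_4203(x) is the minimal polynomial of zeta_4203 over Q and has degree phi(4203) = 2796. So Q(zeta_4203) is a degree-2796 Galois extension with Galois group (Z/4203Z)^*. By CRT, (Z/4203Z)^* ≅ (Z/9Z)^* × (Z/467Z)^*. Each prime-power unit group is (Z/9Z)^* ≅ Z/6Z; (Z/467Z)^* ≅ Z/466Z. Hence Gal(Q(zeta_4203)/Q) ≅ Z/6Z × Z/466Z.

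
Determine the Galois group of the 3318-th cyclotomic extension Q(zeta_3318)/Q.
|Gal(Q(zeta_3318)/Q)| = phi(3318) = 936; group ≅ (Z/3318Z)^* ≅ Z/2Z × Z/6Z × Z/78Z

The n-th cyclotomic polynomial Φ_3318(x) is the minimal polynomial of zeta_3318 over Q and has degree phi(3318) = 936. So Q(zeta_3318) is a degree-936 Galois extension with Galois group (Z/3318Z)^*. By CRT, (Z/3318Z)^* ≅ (Z/2Z)^* × (Z/3Z)^* × (Z/7Z)^* × (Z/79Z)^*. Each prime-power unit group is (Z/2Z)^* ≅ trivial group (order 1); (Z/3Z)^* ≅ Z/2Z; (Z/7Z)^* ≅ Z/6Z; (Z/79Z)^* ≅ Z/78Z. Hence Gal(Q(zeta_3318)/Q) ≅ Z/2Z × Z/6Z × Z/78Z.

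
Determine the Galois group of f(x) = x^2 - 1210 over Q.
Gal(K/Q) = Z/2Z (cyclic of order 2)

x^2 - 1210 is irreducible over Q since 1210 is not a rational square. The splitting field Q(sqrt(1210)) has degree 2 over Q, and its unique nontrivial automorphism is sqrt(1210) ↦ -sqrt(1210). Hence Gal(Q(sqrt(1210))/Q) = Z/2Z.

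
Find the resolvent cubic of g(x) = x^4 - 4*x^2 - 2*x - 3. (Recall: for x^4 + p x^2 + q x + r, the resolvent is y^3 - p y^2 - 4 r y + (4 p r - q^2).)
h(y) = y^3 + 4*y^2 + 12*y + 44

Identify coefficients: p = -4, q = -2, r = -3.
Plug into h(y) = y^3 - p y^2 - 4 r y + (4 p r - q^2):
  h(y) = y^3 - (-4) y^2 - 4*(-3) y + (4*(-4)*(-3) - (-2)^2)
       = y^3 + (4) y^2 + (12) y + (44).
Simplifying: h(y) = y^3 + 4*y^2 + 12*y + 44.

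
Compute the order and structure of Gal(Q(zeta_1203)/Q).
|Gal(Q(zeta_1203)/Q)| = phi(1203) = 800; group ≅ (Z/1203Z)^* ≅ Z/2Z × Z/400Z

The n-th cyclotomic polynomial Φ_1203(x) is the minimal polynomial of zeta_1203 over Q and has degree phi(1203) = 800. So Q(zeta_1203) is a degree-800 Galois extension with Galois group (Z/1203Z)^*. By CRT, (Z/1203Z)^* ≅ (Z/3Z)^* × (Z/401Z)^*. Each prime-power unit group is (Z/3Z)^* ≅ Z/2Z; (Z/401Z)^* ≅ Z/400Z. Hence Gal(Q(zeta_1203)/Q) ≅ Z/2Z × Z/400Z.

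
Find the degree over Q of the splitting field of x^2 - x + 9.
[K:Q] = 2

The discriminant of x^2 + (-1)*x + (9) is b^2 - 4c = 1 - (36) = -35. Since -35 is not a perfect square in Q, the polynomial is irreducible over Q. Its two roots generate a degree-2 extension, so [K:Q] = 2.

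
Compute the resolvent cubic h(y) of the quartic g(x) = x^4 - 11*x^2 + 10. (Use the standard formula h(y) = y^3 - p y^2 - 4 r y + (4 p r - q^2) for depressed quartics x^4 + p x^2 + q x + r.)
h(y) = y^3 + 11*y^2 - 40*y - 440

Identify coefficients: p = -11, q = 0, r = 10.
Plug into h(y) = y^3 - p y^2 - 4 r y + (4 p r - q^2):
  h(y) = y^3 - (-11) y^2 - 4*(10) y + (4*(-11)*(10) - (0)^2)
       = y^3 + (11) y^2 + (-40) y + (-440).
Simplifying: h(y) = y^3 + 11*y^2 - 40*y - 440.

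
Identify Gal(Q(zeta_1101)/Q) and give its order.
|Gal(Q(zeta_1101)/Q)| = phi(1101) = 732; group ≅ (Z/1101Z)^* ≅ Z/2Z × Z/366Z

The n-th cyclotomic polynomial Φ_1101(x) is the minimal polynomial of zeta_1101 over Q and has degree phi(1101) = 732. So Q(zeta_1101) is a degree-732 Galois extension with Galois group (Z/1101Z)^*. By CRT, (Z/1101Z)^* ≅ (Z/3Z)^* × (Z/367Z)^*. Each prime-power unit group is (Z/3Z)^* ≅ Z/2Z; (Z/367Z)^* ≅ Z/366Z. Hence Gal(Q(zeta_1101)/Q) ≅ Z/2Z × Z/366Z.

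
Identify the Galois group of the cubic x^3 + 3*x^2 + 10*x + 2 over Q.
Gal(K/Q) = S_3 (symmetric group of order 6)

Compute the discriminant of x^3 + (3)*x^2 + (10)*x + (2): Δ = -2344. Since Δ is not a rational square, the Galois group is not contained in A_3; it must be the full S_3 (irreducibility of the cubic rules out anything smaller).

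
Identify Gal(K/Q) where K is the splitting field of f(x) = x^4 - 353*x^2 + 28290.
Gal(K/Q) = V_4 (Klein four-group, Z/2Z × Z/2Z)

f factors as (x^2 - 230)(x^2 - 123), so the splitting field is K = Q(sqrt(230), sqrt(123)). The elements 230, 123, 28290 are all non-squares in Q, so sqrt(230) and sqrt(123) generate independent quadratic extensions. Thus [K:Q] = 4 and Gal(K/Q) is generated by the two order-2 automorphisms sqrt(230) ↦ -sqrt(230) and sqrt(123) ↦ -sqrt(123), giving V_4.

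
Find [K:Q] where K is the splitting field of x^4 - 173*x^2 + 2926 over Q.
[K:Q] = 4

f factors as (x^2 - 154)(x^2 - 19); the splitting field is K = Q(sqrt(154), sqrt(19)). Since 154, 19, and 2926 are all non-squares in Q, the three subfields Q(sqrt(154)), Q(sqrt(19)), Q(sqrt(2926)) are distinct degree-2 extensions, so [K:Q] = 4 (Klein four Galois group).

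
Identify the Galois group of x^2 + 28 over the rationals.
Gal(K/Q) = Z/2Z (cyclic of order 2)

x^2 + 28 is irreducible over Q since -28 is not a rational square. The splitting field Q(sqrt(-28)) has degree 2 over Q, and its unique nontrivial automorphism is sqrt(-28) ↦ -sqrt(-28). Hence Gal(Q(sqrt(-28))/Q) = Z/2Z.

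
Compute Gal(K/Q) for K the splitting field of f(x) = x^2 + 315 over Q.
Gal(K/Q) = Z/2Z (cyclic of order 2)

x^2 + 315 is irreducible over Q since -315 is not a rational square. The splitting field Q(sqrt(-315)) has degree 2 over Q, and its unique nontrivial automorphism is sqrt(-315) ↦ -sqrt(-315). Hence Gal(Q(sqrt(-315))/Q) = Z/2Z.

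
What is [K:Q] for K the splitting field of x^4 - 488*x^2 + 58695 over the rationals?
[K:Q] = 4

f factors as (x^2 - 215)(x^2 - 273); the splitting field is K = Q(sqrt(215), sqrt(273)). Since 215, 273, and 58695 are all non-squares in Q, the three subfields Q(sqrt(215)), Q(sqrt(273)), Q(sqrt(58695)) are distinct degree-2 extensions, so [K:Q] = 4 (Klein four Galois group).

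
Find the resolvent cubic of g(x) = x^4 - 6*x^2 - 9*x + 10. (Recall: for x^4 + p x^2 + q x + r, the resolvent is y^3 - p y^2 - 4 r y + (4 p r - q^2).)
h(y) = y^3 + 6*y^2 - 40*y - 321

Identify coefficients: p = -6, q = -9, r = 10.
Plug into h(y) = y^3 - p y^2 - 4 r y + (4 p r - q^2):
  h(y) = y^3 - (-6) y^2 - 4*(10) y + (4*(-6)*(10) - (-9)^2)
       = y^3 + (6) y^2 + (-40) y + (-321).
Simplifying: h(y) = y^3 + 6*y^2 - 40*y - 321.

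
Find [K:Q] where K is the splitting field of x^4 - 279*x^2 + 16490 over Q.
[K:Q] = 4

f factors as (x^2 - 85)(x^2 - 194); the splitting field is K = Q(sqrt(85), sqrt(194)). Since 85, 194, and 16490 are all non-squares in Q, the three subfields Q(sqrt(85)), Q(sqrt(194)), Q(sqrt(16490)) are distinct degree-2 extensions, so [K:Q] = 4 (Klein four Galois group).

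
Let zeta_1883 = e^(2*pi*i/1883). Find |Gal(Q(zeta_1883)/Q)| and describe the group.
|Gal(Q(zeta_1883)/Q)| = phi(1883) = 1608; group ≅ (Z/1883Z)^* ≅ Z/6Z × Z/268Z

The n-th cyclotomic polynomial Φ_1883(x) is the minimal polynomial of zeta_1883 over Q and has degree phi(1883) = 1608. So Q(zeta_1883) is a degree-1608 Galois extension with Galois group (Z/1883Z)^*. By CRT, (Z/1883Z)^* ≅ (Z/7Z)^* × (Z/269Z)^*. Each prime-power unit group is (Z/7Z)^* ≅ Z/6Z; (Z/269Z)^* ≅ Z/268Z. Hence Gal(Q(zeta_1883)/Q) ≅ Z/6Z × Z/268Z.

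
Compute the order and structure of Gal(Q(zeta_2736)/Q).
|Gal(Q(zeta_2736)/Q)| = phi(2736) = 864; group ≅ (Z/2736Z)^* ≅ Z/2Z × Z/4Z × Z/6Z × Z/18Z

The n-th cyclotomic polynomial Φ_2736(x) is the minimal polynomial of zeta_2736 over Q and has degree phi(2736) = 864. So Q(zeta_2736) is a degree-864 Galois extension with Galois group (Z/2736Z)^*. By CRT, (Z/2736Z)^* ≅ (Z/16Z)^* × (Z/9Z)^* × (Z/19Z)^*. Each prime-power unit group is (Z/16Z)^* ≅ Z/2Z × Z/4Z; (Z/9Z)^* ≅ Z/6Z; (Z/19Z)^* ≅ Z/18Z. Hence Gal(Q(zeta_2736)/Q) ≅ Z/2Z × Z/4Z × Z/6Z × Z/18Z.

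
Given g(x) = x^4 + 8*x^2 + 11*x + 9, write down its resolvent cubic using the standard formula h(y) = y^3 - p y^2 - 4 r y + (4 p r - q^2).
h(y) = y^3 - 8*y^2 - 36*y + 167

Identify coefficients: p = 8, q = 11, r = 9.
Plug into h(y) = y^3 - p y^2 - 4 r y + (4 p r - q^2):
  h(y) = y^3 - (8) y^2 - 4*(9) y + (4*(8)*(9) - (11)^2)
       = y^3 + (-8) y^2 + (-36) y + (167).
Simplifying: h(y) = y^3 - 8*y^2 - 36*y + 167.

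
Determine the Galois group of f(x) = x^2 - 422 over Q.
Gal(K/Q) = Z/2Z (cyclic of order 2)

x^2 - 422 is irreducible over Q since 422 is not a rational square. The splitting field Q(sqrt(422)) has degree 2 over Q, and its unique nontrivial automorphism is sqrt(422) ↦ -sqrt(422). Hence Gal(Q(sqrt(422))/Q) = Z/2Z.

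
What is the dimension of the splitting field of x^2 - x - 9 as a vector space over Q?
[K:Q] = 2

The discriminant of x^2 + (-1)*x + (-9) is b^2 - 4c = 1 - (-36) = 37. Since 37 is not a perfect square in Q, the polynomial is irreducible over Q. Its two roots generate a degree-2 extension, so [K:Q] = 2.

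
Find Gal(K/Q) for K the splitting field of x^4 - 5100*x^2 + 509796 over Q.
Gal(K/Q) = Z/2Z (cyclic of order 2)

f factors as (x^2 - 4998)(x^2 - 102), so the splitting field is K = Q(sqrt(4998), sqrt(102)). The squarefree part of 4998 is 102 and the squarefree part of 102 is also 102, so sqrt(4998) and sqrt(102) are both rational multiples of sqrt(102). Hence Q(sqrt(4998)) = Q(sqrt(102)) = Q(sqrt(102)), and the splitting field collapses to a single degree-2 extension with Galois group Z/2Z.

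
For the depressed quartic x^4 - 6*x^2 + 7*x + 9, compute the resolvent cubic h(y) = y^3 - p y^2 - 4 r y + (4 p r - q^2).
h(y) = y^3 + 6*y^2 - 36*y - 265

Identify coefficients: p = -6, q = 7, r = 9.
Plug into h(y) = y^3 - p y^2 - 4 r y + (4 p r - q^2):
  h(y) = y^3 - (-6) y^2 - 4*(9) y + (4*(-6)*(9) - (7)^2)
       = y^3 + (6) y^2 + (-36) y + (-265).
Simplifying: h(y) = y^3 + 6*y^2 - 36*y - 265.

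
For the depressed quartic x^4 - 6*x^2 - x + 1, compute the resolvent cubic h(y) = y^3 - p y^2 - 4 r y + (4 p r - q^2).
h(y) = y^3 + 6*y^2 - 4*y - 25

Identify coefficients: p = -6, q = -1, r = 1.
Plug into h(y) = y^3 - p y^2 - 4 r y + (4 p r - q^2):
  h(y) = y^3 - (-6) y^2 - 4*(1) y + (4*(-6)*(1) - (-1)^2)
       = y^3 + (6) y^2 + (-4) y + (-25).
Simplifying: h(y) = y^3 + 6*y^2 - 4*y - 25.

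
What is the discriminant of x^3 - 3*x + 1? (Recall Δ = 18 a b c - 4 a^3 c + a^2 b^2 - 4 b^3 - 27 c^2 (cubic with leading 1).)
Δ = 81

For x^3 + a x^2 + b x + c the discriminant is Δ = 18 a b c - 4 a^3 c + a^2 b^2 - 4 b^3 - 27 c^2.
Plug a = 0, b = -3, c = 1:
  18*(0)*(-3)*(1) - 4*(0)^3*(1) + (0)^2*(-3)^2 - 4*(-3)^3 - 27*(1)^2
  = 0 + (0) + 0 + (108) + (-27)
  = 81.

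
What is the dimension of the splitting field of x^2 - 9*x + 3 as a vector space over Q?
[K:Q] = 2

The discriminant of x^2 + (-9)*x + (3) is b^2 - 4c = 81 - (12) = 69. Since 69 is not a perfect square in Q, the polynomial is irreducible over Q. Its two roots generate a degree-2 extension, so [K:Q] = 2.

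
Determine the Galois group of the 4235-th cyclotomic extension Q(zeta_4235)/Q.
|Gal(Q(zeta_4235)/Q)| = phi(4235) = 2640; group ≅ (Z/4235Z)^* ≅ Z/4Z × Z/6Z × Z/110Z

The n-th cyclotomic polynomial Φ_4235(x) is the minimal polynomial of zeta_4235 over Q and has degree phi(4235) = 2640. So Q(zeta_4235) is a degree-2640 Galois extension with Galois group (Z/4235Z)^*. By CRT, (Z/4235Z)^* ≅ (Z/5Z)^* × (Z/7Z)^* × (Z/121Z)^*. Each prime-power unit group is (Z/5Z)^* ≅ Z/4Z; (Z/7Z)^* ≅ Z/6Z; (Z/121Z)^* ≅ Z/110Z. Hence Gal(Q(zeta_4235)/Q) ≅ Z/4Z × Z/6Z × Z/110Z.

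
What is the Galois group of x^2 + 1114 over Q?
Gal(K/Q) = Z/2Z (cyclic of order 2)

x^2 + 1114 is irreducible over Q since -1114 is not a rational square. The splitting field Q(sqrt(-1114)) has degree 2 over Q, and its unique nontrivial automorphism is sqrt(-1114) ↦ -sqrt(-1114). Hence Gal(Q(sqrt(-1114))/Q) = Z/2Z.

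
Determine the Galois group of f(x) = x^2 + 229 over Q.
Gal(K/Q) = Z/2Z (cyclic of order 2)

x^2 + 229 is irreducible over Q since -229 is not a rational square. The splitting field Q(sqrt(-229)) has degree 2 over Q, and its unique nontrivial automorphism is sqrt(-229) ↦ -sqrt(-229). Hence Gal(Q(sqrt(-229))/Q) = Z/2Z.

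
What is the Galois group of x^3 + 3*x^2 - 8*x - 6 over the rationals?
Gal(K/Q) = S_3 (symmetric group of order 6)

Compute the discriminant of x^3 + (3)*x^2 + (-8)*x + (-6): Δ = 4892. Since Δ is not a rational square, the Galois group is not contained in A_3; it must be the full S_3 (irreducibility of the cubic rules out anything smaller).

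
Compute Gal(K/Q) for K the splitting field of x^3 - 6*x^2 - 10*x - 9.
Gal(K/Q) = S_3 (symmetric group of order 6)

Compute the discriminant of x^3 + (-6)*x^2 + (-10)*x + (-9): Δ = -12083. Since Δ is not a rational square, the Galois group is not contained in A_3; it must be the full S_3 (irreducibility of the cubic rules out anything smaller).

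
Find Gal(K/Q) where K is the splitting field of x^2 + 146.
Gal(K/Q) = Z/2Z (cyclic of order 2)

x^2 + 146 is irreducible over Q since -146 is not a rational square. The splitting field Q(sqrt(-146)) has degree 2 over Q, and its unique nontrivial automorphism is sqrt(-146) ↦ -sqrt(-146). Hence Gal(Q(sqrt(-146))/Q) = Z/2Z.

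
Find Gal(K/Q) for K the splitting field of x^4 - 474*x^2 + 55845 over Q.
Gal(K/Q) = V_4 (Klein four-group, Z/2Z × Z/2Z)

f factors as (x^2 - 219)(x^2 - 255), so the splitting field is K = Q(sqrt(219), sqrt(255)). The elements 219, 255, 55845 are all non-squares in Q, so sqrt(219) and sqrt(255) generate independent quadratic extensions. Thus [K:Q] = 4 and Gal(K/Q) is generated by the two order-2 automorphisms sqrt(219) ↦ -sqrt(219) and sqrt(255) ↦ -sqrt(255), giving V_4.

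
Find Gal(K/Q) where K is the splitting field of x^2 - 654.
Gal(K/Q) = Z/2Z (cyclic of order 2)

x^2 - 654 is irreducible over Q since 654 is not a rational square. The splitting field Q(sqrt(654)) has degree 2 over Q, and its unique nontrivial automorphism is sqrt(654) ↦ -sqrt(654). Hence Gal(Q(sqrt(654))/Q) = Z/2Z.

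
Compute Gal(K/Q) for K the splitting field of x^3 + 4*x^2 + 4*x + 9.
Gal(K/Q) = S_3 (symmetric group of order 6)

Compute the discriminant of x^3 + (4)*x^2 + (4)*x + (9): Δ = -1899. Since Δ is not a rational square, the Galois group is not contained in A_3; it must be the full S_3 (irreducibility of the cubic rules out anything smaller).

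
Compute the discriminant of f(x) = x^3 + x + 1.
Δ = -31

For a depressed cubic x^3 + p x + q the discriminant is Δ = -4 p^3 - 27 q^2 = -4*(1)^3 - 27*(1)^2 = -4 - 27 = -31.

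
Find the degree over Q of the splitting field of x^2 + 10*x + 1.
[K:Q] = 2

The discriminant of x^2 + (10)*x + (1) is b^2 - 4c = 100 - (4) = 96. Since 96 is not a perfect square in Q, the polynomial is irreducible over Q. Its two roots generate a degree-2 extension, so [K:Q] = 2.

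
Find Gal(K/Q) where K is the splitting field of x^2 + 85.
Gal(K/Q) = Z/2Z (cyclic of order 2)

x^2 + 85 is irreducible over Q since -85 is not a rational square. The splitting field Q(sqrt(-85)) has degree 2 over Q, and its unique nontrivial automorphism is sqrt(-85) ↦ -sqrt(-85). Hence Gal(Q(sqrt(-85))/Q) = Z/2Z.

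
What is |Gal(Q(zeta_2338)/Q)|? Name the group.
|Gal(Q(zeta_2338)/Q)| = phi(2338) = 996; group ≅ (Z/2338Z)^* ≅ Z/6Z × Z/166Z

The n-th cyclotomic polynomial Φ_2338(x) is the minimal polynomial of zeta_2338 over Q and has degree phi(2338) = 996. So Q(zeta_2338) is a degree-996 Galois extension with Galois group (Z/2338Z)^*. By CRT, (Z/2338Z)^* ≅ (Z/2Z)^* × (Z/7Z)^* × (Z/167Z)^*. Each prime-power unit group is (Z/2Z)^* ≅ trivial group (order 1); (Z/7Z)^* ≅ Z/6Z; (Z/167Z)^* ≅ Z/166Z. Hence Gal(Q(zeta_2338)/Q) ≅ Z/6Z × Z/166Z.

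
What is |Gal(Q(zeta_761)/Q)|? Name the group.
|Gal(Q(zeta_761)/Q)| = phi(761) = 760; group ≅ (Z/761Z)^* ≅ Z/760Z

The n-th cyclotomic polynomial Φ_761(x) is the minimal polynomial of zeta_761 over Q and has degree phi(761) = 760. So Q(zeta_761) is a degree-760 Galois extension with Galois group (Z/761Z)^*. (Z/761Z)^* is cyclic since 761 is an odd prime power (or 4). Hence Gal(Q(zeta_761)/Q) ≅ Z/760Z.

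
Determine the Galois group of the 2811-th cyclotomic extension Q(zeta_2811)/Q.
|Gal(Q(zeta_2811)/Q)| = phi(2811) = 1872; group ≅ (Z/2811Z)^* ≅ Z/2Z × Z/936Z

The n-th cyclotomic polynomial Φ_2811(x) is the minimal polynomial of zeta_2811 over Q and has degree phi(2811) = 1872. So Q(zeta_2811) is a degree-1872 Galois extension with Galois group (Z/2811Z)^*. By CRT, (Z/2811Z)^* ≅ (Z/3Z)^* × (Z/937Z)^*. Each prime-power unit group is (Z/3Z)^* ≅ Z/2Z; (Z/937Z)^* ≅ Z/936Z. Hence Gal(Q(zeta_2811)/Q) ≅ Z/2Z × Z/936Z.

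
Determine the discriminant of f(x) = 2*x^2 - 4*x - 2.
Δ = 32

For a quadratic a x^2 + b x + c the discriminant is Δ = b^2 - 4ac = (-4)^2 - 4*(2)*(-2) = 16 - (-16) = 32.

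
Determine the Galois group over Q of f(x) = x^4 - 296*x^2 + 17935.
Gal(K/Q) = V_4 (Klein four-group, Z/2Z × Z/2Z)

f factors as (x^2 - 211)(x^2 - 85), so the splitting field is K = Q(sqrt(211), sqrt(85)). The elements 211, 85, 17935 are all non-squares in Q, so sqrt(211) and sqrt(85) generate independent quadratic extensions. Thus [K:Q] = 4 and Gal(K/Q) is generated by the two order-2 automorphisms sqrt(211) ↦ -sqrt(211) and sqrt(85) ↦ -sqrt(85), giving V_4.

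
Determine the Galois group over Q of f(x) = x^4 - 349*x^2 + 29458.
Gal(K/Q) = V_4 (Klein four-group, Z/2Z × Z/2Z)

f factors as (x^2 - 206)(x^2 - 143), so the splitting field is K = Q(sqrt(206), sqrt(143)). The elements 206, 143, 29458 are all non-squares in Q, so sqrt(206) and sqrt(143) generate independent quadratic extensions. Thus [K:Q] = 4 and Gal(K/Q) is generated by the two order-2 automorphisms sqrt(206) ↦ -sqrt(206) and sqrt(143) ↦ -sqrt(143), giving V_4.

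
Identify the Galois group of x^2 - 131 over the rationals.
Gal(K/Q) = Z/2Z (cyclic of order 2)

x^2 - 131 is irreducible over Q since 131 is not a rational square. The splitting field Q(sqrt(131)) has degree 2 over Q, and its unique nontrivial automorphism is sqrt(131) ↦ -sqrt(131). Hence Gal(Q(sqrt(131))/Q) = Z/2Z.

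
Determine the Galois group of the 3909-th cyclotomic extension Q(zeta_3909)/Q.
|Gal(Q(zeta_3909)/Q)| = phi(3909) = 2604; group ≅ (Z/3909Z)^* ≅ Z/2Z × Z/1302Z

The n-th cyclotomic polynomial Φ_3909(x) is the minimal polynomial of zeta_3909 over Q and has degree phi(3909) = 2604. So Q(zeta_3909) is a degree-2604 Galois extension with Galois group (Z/3909Z)^*. By CRT, (Z/3909Z)^* ≅ (Z/3Z)^* × (Z/1303Z)^*. Each prime-power unit group is (Z/3Z)^* ≅ Z/2Z; (Z/1303Z)^* ≅ Z/1302Z. Hence Gal(Q(zeta_3909)/Q) ≅ Z/2Z × Z/1302Z.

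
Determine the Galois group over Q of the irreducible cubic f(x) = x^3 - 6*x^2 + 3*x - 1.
Gal(K/Q) = S_3 (symmetric group of order 6)

Compute the discriminant of x^3 + (-6)*x^2 + (3)*x + (-1): Δ = -351. Since Δ is not a rational square, the Galois group is not contained in A_3; it must be the full S_3 (irreducibility of the cubic rules out anything smaller).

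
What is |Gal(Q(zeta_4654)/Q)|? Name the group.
|Gal(Q(zeta_4654)/Q)| = phi(4654) = 2136; group ≅ (Z/4654Z)^* ≅ Z/12Z × Z/178Z

The n-th cyclotomic polynomial Φ_4654(x) is the minimal polynomial of zeta_4654 over Q and has degree phi(4654) = 2136. So Q(zeta_4654) is a degree-2136 Galois extension with Galois group (Z/4654Z)^*. By CRT, (Z/4654Z)^* ≅ (Z/2Z)^* × (Z/13Z)^* × (Z/179Z)^*. Each prime-power unit group is (Z/2Z)^* ≅ trivial group (order 1); (Z/13Z)^* ≅ Z/12Z; (Z/179Z)^* ≅ Z/178Z. Hence Gal(Q(zeta_4654)/Q) ≅ Z/12Z × Z/178Z.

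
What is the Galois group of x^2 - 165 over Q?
Gal(K/Q) = Z/2Z (cyclic of order 2)

x^2 - 165 is irreducible over Q since 165 is not a rational square. The splitting field Q(sqrt(165)) has degree 2 over Q, and its unique nontrivial automorphism is sqrt(165) ↦ -sqrt(165). Hence Gal(Q(sqrt(165))/Q) = Z/2Z.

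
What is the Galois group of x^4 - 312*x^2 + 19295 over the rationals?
Gal(K/Q) = V_4 (Klein four-group, Z/2Z × Z/2Z)

f factors as (x^2 - 85)(x^2 - 227), so the splitting field is K = Q(sqrt(85), sqrt(227)). The elements 85, 227, 19295 are all non-squares in Q, so sqrt(85) and sqrt(227) generate independent quadratic extensions. Thus [K:Q] = 4 and Gal(K/Q) is generated by the two order-2 automorphisms sqrt(85) ↦ -sqrt(85) and sqrt(227) ↦ -sqrt(227), giving V_4.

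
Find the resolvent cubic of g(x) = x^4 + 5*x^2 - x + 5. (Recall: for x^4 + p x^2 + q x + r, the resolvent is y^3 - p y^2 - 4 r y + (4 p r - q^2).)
h(y) = y^3 - 5*y^2 - 20*y + 99

Identify coefficients: p = 5, q = -1, r = 5.
Plug into h(y) = y^3 - p y^2 - 4 r y + (4 p r - q^2):
  h(y) = y^3 - (5) y^2 - 4*(5) y + (4*(5)*(5) - (-1)^2)
       = y^3 + (-5) y^2 + (-20) y + (99).
Simplifying: h(y) = y^3 - 5*y^2 - 20*y + 99.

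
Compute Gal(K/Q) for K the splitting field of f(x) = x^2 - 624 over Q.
Gal(K/Q) = Z/2Z (cyclic of order 2)

x^2 - 624 is irreducible over Q since 624 is not a rational square. The splitting field Q(sqrt(624)) has degree 2 over Q, and its unique nontrivial automorphism is sqrt(624) ↦ -sqrt(624). Hence Gal(Q(sqrt(624))/Q) = Z/2Z.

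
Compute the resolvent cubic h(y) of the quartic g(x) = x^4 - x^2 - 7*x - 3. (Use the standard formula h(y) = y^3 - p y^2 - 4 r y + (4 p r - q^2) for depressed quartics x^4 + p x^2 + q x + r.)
h(y) = y^3 + y^2 + 12*y - 37

Identify coefficients: p = -1, q = -7, r = -3.
Plug into h(y) = y^3 - p y^2 - 4 r y + (4 p r - q^2):
  h(y) = y^3 - (-1) y^2 - 4*(-3) y + (4*(-1)*(-3) - (-7)^2)
       = y^3 + (1) y^2 + (12) y + (-37).
Simplifying: h(y) = y^3 + y^2 + 12*y - 37.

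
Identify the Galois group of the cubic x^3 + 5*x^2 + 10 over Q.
Gal(K/Q) = S_3 (symmetric group of order 6)

Compute the discriminant of x^3 + (5)*x^2 + (0)*x + (10): Δ = -7700. Since Δ is not a rational square, the Galois group is not contained in A_3; it must be the full S_3 (irreducibility of the cubic rules out anything smaller).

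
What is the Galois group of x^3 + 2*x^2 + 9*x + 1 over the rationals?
Gal(K/Q) = S_3 (symmetric group of order 6)

Compute the discriminant of x^3 + (2)*x^2 + (9)*x + (1): Δ = -2327. Since Δ is not a rational square, the Galois group is not contained in A_3; it must be the full S_3 (irreducibility of the cubic rules out anything smaller).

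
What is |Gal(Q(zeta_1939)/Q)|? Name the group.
|Gal(Q(zeta_1939)/Q)| = phi(1939) = 1656; group ≅ (Z/1939Z)^* ≅ Z/6Z × Z/276Z

The n-th cyclotomic polynomial Φ_1939(x) is the minimal polynomial of zeta_1939 over Q and has degree phi(1939) = 1656. So Q(zeta_1939) is a degree-1656 Galois extension with Galois group (Z/1939Z)^*. By CRT, (Z/1939Z)^* ≅ (Z/7Z)^* × (Z/277Z)^*. Each prime-power unit group is (Z/7Z)^* ≅ Z/6Z; (Z/277Z)^* ≅ Z/276Z. Hence Gal(Q(zeta_1939)/Q) ≅ Z/6Z × Z/276Z.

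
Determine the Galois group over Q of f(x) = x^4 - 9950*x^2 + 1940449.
Gal(K/Q) = Z/2Z (cyclic of order 2)

f factors as (x^2 - 199)(x^2 - 9751), so the splitting field is K = Q(sqrt(199), sqrt(9751)). The squarefree part of 199 is 199 and the squarefree part of 9751 is also 199, so sqrt(199) and sqrt(9751) are both rational multiples of sqrt(199). Hence Q(sqrt(199)) = Q(sqrt(9751)) = Q(sqrt(199)), and the splitting field collapses to a single degree-2 extension with Galois group Z/2Z.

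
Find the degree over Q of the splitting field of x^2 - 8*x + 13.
[K:Q] = 2

The discriminant of x^2 + (-8)*x + (13) is b^2 - 4c = 64 - (52) = 12. Since 12 is not a perfect square in Q, the polynomial is irreducible over Q. Its two roots generate a degree-2 extension, so [K:Q] = 2.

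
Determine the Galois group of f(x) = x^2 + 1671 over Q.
Gal(K/Q) = Z/2Z (cyclic of order 2)

x^2 + 1671 is irreducible over Q since -1671 is not a rational square. The splitting field Q(sqrt(-1671)) has degree 2 over Q, and its unique nontrivial automorphism is sqrt(-1671) ↦ -sqrt(-1671). Hence Gal(Q(sqrt(-1671))/Q) = Z/2Z.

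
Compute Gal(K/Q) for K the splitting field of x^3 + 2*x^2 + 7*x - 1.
Gal(K/Q) = S_3 (symmetric group of order 6)

Compute the discriminant of x^3 + (2)*x^2 + (7)*x + (-1): Δ = -1423. Since Δ is not a rational square, the Galois group is not contained in A_3; it must be the full S_3 (irreducibility of the cubic rules out anything smaller).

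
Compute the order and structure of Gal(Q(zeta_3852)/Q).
|Gal(Q(zeta_3852)/Q)| = phi(3852) = 1272; group ≅ (Z/3852Z)^* ≅ Z/2Z × Z/6Z × Z/106Z

The n-th cyclotomic polynomial Φ_3852(x) is the minimal polynomial of zeta_3852 over Q and has degree phi(3852) = 1272. So Q(zeta_3852) is a degree-1272 Galois extension with Galois group (Z/3852Z)^*. By CRT, (Z/3852Z)^* ≅ (Z/4Z)^* × (Z/9Z)^* × (Z/107Z)^*. Each prime-power unit group is (Z/4Z)^* ≅ Z/2Z; (Z/9Z)^* ≅ Z/6Z; (Z/107Z)^* ≅ Z/106Z. Hence Gal(Q(zeta_3852)/Q) ≅ Z/2Z × Z/6Z × Z/106Z.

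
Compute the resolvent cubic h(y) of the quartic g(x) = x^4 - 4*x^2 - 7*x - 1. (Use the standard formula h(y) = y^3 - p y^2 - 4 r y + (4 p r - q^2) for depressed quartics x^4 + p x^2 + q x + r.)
h(y) = y^3 + 4*y^2 + 4*y - 33

Identify coefficients: p = -4, q = -7, r = -1.
Plug into h(y) = y^3 - p y^2 - 4 r y + (4 p r - q^2):
  h(y) = y^3 - (-4) y^2 - 4*(-1) y + (4*(-4)*(-1) - (-7)^2)
       = y^3 + (4) y^2 + (4) y + (-33).
Simplifying: h(y) = y^3 + 4*y^2 + 4*y - 33.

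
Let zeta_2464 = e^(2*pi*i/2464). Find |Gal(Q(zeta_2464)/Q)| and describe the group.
|Gal(Q(zeta_2464)/Q)| = phi(2464) = 960; group ≅ (Z/2464Z)^* ≅ Z/2Z × Z/6Z × Z/8Z × Z/10Z

The n-th cyclotomic polynomial Φ_2464(x) is the minimal polynomial of zeta_2464 over Q and has degree phi(2464) = 960. So Q(zeta_2464) is a degree-960 Galois extension with Galois group (Z/2464Z)^*. By CRT, (Z/2464Z)^* ≅ (Z/32Z)^* × (Z/7Z)^* × (Z/11Z)^*. Each prime-power unit group is (Z/32Z)^* ≅ Z/2Z × Z/8Z; (Z/7Z)^* ≅ Z/6Z; (Z/11Z)^* ≅ Z/10Z. Hence Gal(Q(zeta_2464)/Q) ≅ Z/2Z × Z/6Z × Z/8Z × Z/10Z.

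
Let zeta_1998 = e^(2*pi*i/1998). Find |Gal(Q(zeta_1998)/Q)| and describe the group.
|Gal(Q(zeta_1998)/Q)| = phi(1998) = 648; group ≅ (Z/1998Z)^* ≅ Z/18Z × Z/36Z

The n-th cyclotomic polynomial Φ_1998(x) is the minimal polynomial of zeta_1998 over Q and has degree phi(1998) = 648. So Q(zeta_1998) is a degree-648 Galois extension with Galois group (Z/1998Z)^*. By CRT, (Z/1998Z)^* ≅ (Z/2Z)^* × (Z/27Z)^* × (Z/37Z)^*. Each prime-power unit group is (Z/2Z)^* ≅ trivial group (order 1); (Z/27Z)^* ≅ Z/18Z; (Z/37Z)^* ≅ Z/36Z. Hence Gal(Q(zeta_1998)/Q) ≅ Z/18Z × Z/36Z.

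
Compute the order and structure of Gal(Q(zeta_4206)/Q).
|Gal(Q(zeta_4206)/Q)| = phi(4206) = 1400; group ≅ (Z/4206Z)^* ≅ Z/2Z × Z/700Z

The n-th cyclotomic polynomial Φ_4206(x) is the minimal polynomial of zeta_4206 over Q and has degree phi(4206) = 1400. So Q(zeta_4206) is a degree-1400 Galois extension with Galois group (Z/4206Z)^*. By CRT, (Z/4206Z)^* ≅ (Z/2Z)^* × (Z/3Z)^* × (Z/701Z)^*. Each prime-power unit group is (Z/2Z)^* ≅ trivial group (order 1); (Z/3Z)^* ≅ Z/2Z; (Z/701Z)^* ≅ Z/700Z. Hence Gal(Q(zeta_4206)/Q) ≅ Z/2Z × Z/700Z.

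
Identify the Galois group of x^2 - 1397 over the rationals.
Gal(K/Q) = Z/2Z (cyclic of order 2)

x^2 - 1397 is irreducible over Q since 1397 is not a rational square. The splitting field Q(sqrt(1397)) has degree 2 over Q, and its unique nontrivial automorphism is sqrt(1397) ↦ -sqrt(1397). Hence Gal(Q(sqrt(1397))/Q) = Z/2Z.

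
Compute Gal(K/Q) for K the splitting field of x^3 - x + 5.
Gal(K/Q) = S_3 (symmetric group of order 6)

Compute the discriminant of x^3 + (0)*x^2 + (-1)*x + (5): Δ = -671. Since Δ is not a rational square, the Galois group is not contained in A_3; it must be the full S_3 (irreducibility of the cubic rules out anything smaller).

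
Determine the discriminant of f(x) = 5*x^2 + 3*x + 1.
Δ = -11

For a quadratic a x^2 + b x + c the discriminant is Δ = b^2 - 4ac = (3)^2 - 4*(5)*(1) = 9 - (20) = -11.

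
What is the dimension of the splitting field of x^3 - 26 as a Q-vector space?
[K:Q] = 6

x^3 - 26 has one real root r = 26^(1/3) and two complex roots r*zeta_3, r*zeta_3^2 where zeta_3 = e^(2*pi*i/3). The splitting field is Q(r, zeta_3). [Q(r):Q] = 3 and [Q(zeta_3):Q] = 2 with gcd = 1, so [Q(r, zeta_3):Q] = 3 * 2 = 6.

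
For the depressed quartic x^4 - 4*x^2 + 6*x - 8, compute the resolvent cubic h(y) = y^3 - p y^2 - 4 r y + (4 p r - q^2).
h(y) = y^3 + 4*y^2 + 32*y + 92

Identify coefficients: p = -4, q = 6, r = -8.
Plug into h(y) = y^3 - p y^2 - 4 r y + (4 p r - q^2):
  h(y) = y^3 - (-4) y^2 - 4*(-8) y + (4*(-4)*(-8) - (6)^2)
       = y^3 + (4) y^2 + (32) y + (92).
Simplifying: h(y) = y^3 + 4*y^2 + 32*y + 92.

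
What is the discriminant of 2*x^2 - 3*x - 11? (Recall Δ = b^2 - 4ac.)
Δ = 97

For a quadratic a x^2 + b x + c the discriminant is Δ = b^2 - 4ac = (-3)^2 - 4*(2)*(-11) = 9 - (-88) = 97.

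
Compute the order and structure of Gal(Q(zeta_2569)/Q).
|Gal(Q(zeta_2569)/Q)| = phi(2569) = 2196; group ≅ (Z/2569Z)^* ≅ Z/6Z × Z/366Z

The n-th cyclotomic polynomial Φ_2569(x) is the minimal polynomial of zeta_2569 over Q and has degree phi(2569) = 2196. So Q(zeta_2569) is a degree-2196 Galois extension with Galois group (Z/2569Z)^*. By CRT, (Z/2569Z)^* ≅ (Z/7Z)^* × (Z/367Z)^*. Each prime-power unit group is (Z/7Z)^* ≅ Z/6Z; (Z/367Z)^* ≅ Z/366Z. Hence Gal(Q(zeta_2569)/Q) ≅ Z/6Z × Z/366Z.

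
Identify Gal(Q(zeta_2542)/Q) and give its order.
|Gal(Q(zeta_2542)/Q)| = phi(2542) = 1200; group ≅ (Z/2542Z)^* ≅ Z/30Z × Z/40Z

The n-th cyclotomic polynomial Φ_2542(x) is the minimal polynomial of zeta_2542 over Q and has degree phi(2542) = 1200. So Q(zeta_2542) is a degree-1200 Galois extension with Galois group (Z/2542Z)^*. By CRT, (Z/2542Z)^* ≅ (Z/2Z)^* × (Z/31Z)^* × (Z/41Z)^*. Each prime-power unit group is (Z/2Z)^* ≅ trivial group (order 1); (Z/31Z)^* ≅ Z/30Z; (Z/41Z)^* ≅ Z/40Z. Hence Gal(Q(zeta_2542)/Q) ≅ Z/30Z × Z/40Z.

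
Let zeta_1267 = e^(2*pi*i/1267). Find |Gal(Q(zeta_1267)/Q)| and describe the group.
|Gal(Q(zeta_1267)/Q)| = phi(1267) = 1080; group ≅ (Z/1267Z)^* ≅ Z/6Z × Z/180Z

The n-th cyclotomic polynomial Φ_1267(x) is the minimal polynomial of zeta_1267 over Q and has degree phi(1267) = 1080. So Q(zeta_1267) is a degree-1080 Galois extension with Galois group (Z/1267Z)^*. By CRT, (Z/1267Z)^* ≅ (Z/7Z)^* × (Z/181Z)^*. Each prime-power unit group is (Z/7Z)^* ≅ Z/6Z; (Z/181Z)^* ≅ Z/180Z. Hence Gal(Q(zeta_1267)/Q) ≅ Z/6Z × Z/180Z.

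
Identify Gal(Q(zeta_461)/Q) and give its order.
|Gal(Q(zeta_461)/Q)| = phi(461) = 460; group ≅ (Z/461Z)^* ≅ Z/460Z

The n-th cyclotomic polynomial Φ_461(x) is the minimal polynomial of zeta_461 over Q and has degree phi(461) = 460. So Q(zeta_461) is a degree-460 Galois extension with Galois group (Z/461Z)^*. (Z/461Z)^* is cyclic since 461 is an odd prime power (or 4). Hence Gal(Q(zeta_461)/Q) ≅ Z/460Z.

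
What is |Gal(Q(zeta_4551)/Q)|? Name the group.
|Gal(Q(zeta_4551)/Q)| = phi(4551) = 2880; group ≅ (Z/4551Z)^* ≅ Z/2Z × Z/36Z × Z/40Z

The n-th cyclotomic polynomial Φ_4551(x) is the minimal polynomial of zeta_4551 over Q and has degree phi(4551) = 2880. So Q(zeta_4551) is a degree-2880 Galois extension with Galois group (Z/4551Z)^*. By CRT, (Z/4551Z)^* ≅ (Z/3Z)^* × (Z/37Z)^* × (Z/41Z)^*. Each prime-power unit group is (Z/3Z)^* ≅ Z/2Z; (Z/37Z)^* ≅ Z/36Z; (Z/41Z)^* ≅ Z/40Z. Hence Gal(Q(zeta_4551)/Q) ≅ Z/2Z × Z/36Z × Z/40Z.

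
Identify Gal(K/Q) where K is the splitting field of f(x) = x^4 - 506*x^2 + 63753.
Gal(K/Q) = V_4 (Klein four-group, Z/2Z × Z/2Z)

f factors as (x^2 - 237)(x^2 - 269), so the splitting field is K = Q(sqrt(237), sqrt(269)). The elements 237, 269, 63753 are all non-squares in Q, so sqrt(237) and sqrt(269) generate independent quadratic extensions. Thus [K:Q] = 4 and Gal(K/Q) is generated by the two order-2 automorphisms sqrt(237) ↦ -sqrt(237) and sqrt(269) ↦ -sqrt(269), giving V_4.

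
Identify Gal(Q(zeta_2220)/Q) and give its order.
|Gal(Q(zeta_2220)/Q)| = phi(2220) = 576; group ≅ (Z/2220Z)^* ≅ Z/2Z × Z/2Z × Z/4Z × Z/36Z

The n-th cyclotomic polynomial Φ_2220(x) is the minimal polynomial of zeta_2220 over Q and has degree phi(2220) = 576. So Q(zeta_2220) is a degree-576 Galois extension with Galois group (Z/2220Z)^*. By CRT, (Z/2220Z)^* ≅ (Z/4Z)^* × (Z/3Z)^* × (Z/5Z)^* × (Z/37Z)^*. Each prime-power unit group is (Z/4Z)^* ≅ Z/2Z; (Z/3Z)^* ≅ Z/2Z; (Z/5Z)^* ≅ Z/4Z; (Z/37Z)^* ≅ Z/36Z. Hence Gal(Q(zeta_2220)/Q) ≅ Z/2Z × Z/2Z × Z/4Z × Z/36Z.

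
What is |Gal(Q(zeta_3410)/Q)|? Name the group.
|Gal(Q(zeta_3410)/Q)| = phi(3410) = 1200; group ≅ (Z/3410Z)^* ≅ Z/4Z × Z/10Z × Z/30Z

The n-th cyclotomic polynomial Φ_3410(x) is the minimal polynomial of zeta_3410 over Q and has degree phi(3410) = 1200. So Q(zeta_3410) is a degree-1200 Galois extension with Galois group (Z/3410Z)^*. By CRT, (Z/3410Z)^* ≅ (Z/2Z)^* × (Z/5Z)^* × (Z/11Z)^* × (Z/31Z)^*. Each prime-power unit group is (Z/2Z)^* ≅ trivial group (order 1); (Z/5Z)^* ≅ Z/4Z; (Z/11Z)^* ≅ Z/10Z; (Z/31Z)^* ≅ Z/30Z. Hence Gal(Q(zeta_3410)/Q) ≅ Z/4Z × Z/10Z × Z/30Z.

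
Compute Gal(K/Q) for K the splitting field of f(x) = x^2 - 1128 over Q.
Gal(K/Q) = Z/2Z (cyclic of order 2)

x^2 - 1128 is irreducible over Q since 1128 is not a rational square. The splitting field Q(sqrt(1128)) has degree 2 over Q, and its unique nontrivial automorphism is sqrt(1128) ↦ -sqrt(1128). Hence Gal(Q(sqrt(1128))/Q) = Z/2Z.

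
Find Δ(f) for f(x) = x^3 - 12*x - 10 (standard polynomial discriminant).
Δ = 4212

For a depressed cubic x^3 + p x + q the discriminant is Δ = -4 p^3 - 27 q^2 = -4*(-12)^3 - 27*(-10)^2 = 6912 - 2700 = 4212.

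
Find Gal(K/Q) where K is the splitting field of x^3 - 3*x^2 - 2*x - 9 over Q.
Gal(K/Q) = S_3 (symmetric group of order 6)

Compute the discriminant of x^3 + (-3)*x^2 + (-2)*x + (-9): Δ = -4063. Since Δ is not a rational square, the Galois group is not contained in A_3; it must be the full S_3 (irreducibility of the cubic rules out anything smaller).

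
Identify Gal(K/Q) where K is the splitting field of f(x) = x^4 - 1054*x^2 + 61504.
Gal(K/Q) = Z/2Z (cyclic of order 2)

f factors as (x^2 - 62)(x^2 - 992), so the splitting field is K = Q(sqrt(62), sqrt(992)). The squarefree part of 62 is 62 and the squarefree part of 992 is also 62, so sqrt(62) and sqrt(992) are both rational multiples of sqrt(62). Hence Q(sqrt(62)) = Q(sqrt(992)) = Q(sqrt(62)), and the splitting field collapses to a single degree-2 extension with Galois group Z/2Z.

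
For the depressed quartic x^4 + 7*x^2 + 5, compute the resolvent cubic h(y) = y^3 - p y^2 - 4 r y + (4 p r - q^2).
h(y) = y^3 - 7*y^2 - 20*y + 140

Identify coefficients: p = 7, q = 0, r = 5.
Plug into h(y) = y^3 - p y^2 - 4 r y + (4 p r - q^2):
  h(y) = y^3 - (7) y^2 - 4*(5) y + (4*(7)*(5) - (0)^2)
       = y^3 + (-7) y^2 + (-20) y + (140).
Simplifying: h(y) = y^3 - 7*y^2 - 20*y + 140.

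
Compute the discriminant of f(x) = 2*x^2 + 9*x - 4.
Δ = 113

For a quadratic a x^2 + b x + c the discriminant is Δ = b^2 - 4ac = (9)^2 - 4*(2)*(-4) = 81 - (-32) = 113.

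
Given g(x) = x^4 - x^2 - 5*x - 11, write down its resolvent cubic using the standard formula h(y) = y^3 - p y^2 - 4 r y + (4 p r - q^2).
h(y) = y^3 + y^2 + 44*y + 19

Identify coefficients: p = -1, q = -5, r = -11.
Plug into h(y) = y^3 - p y^2 - 4 r y + (4 p r - q^2):
  h(y) = y^3 - (-1) y^2 - 4*(-11) y + (4*(-1)*(-11) - (-5)^2)
       = y^3 + (1) y^2 + (44) y + (19).
Simplifying: h(y) = y^3 + y^2 + 44*y + 19.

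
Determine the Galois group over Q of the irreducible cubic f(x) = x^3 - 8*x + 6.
Gal(K/Q) = S_3 (symmetric group of order 6)

Compute the discriminant of x^3 + (0)*x^2 + (-8)*x + (6): Δ = 1076. Since Δ is not a rational square, the Galois group is not contained in A_3; it must be the full S_3 (irreducibility of the cubic rules out anything smaller).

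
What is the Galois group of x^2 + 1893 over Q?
Gal(K/Q) = Z/2Z (cyclic of order 2)

x^2 + 1893 is irreducible over Q since -1893 is not a rational square. The splitting field Q(sqrt(-1893)) has degree 2 over Q, and its unique nontrivial automorphism is sqrt(-1893) ↦ -sqrt(-1893). Hence Gal(Q(sqrt(-1893))/Q) = Z/2Z.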